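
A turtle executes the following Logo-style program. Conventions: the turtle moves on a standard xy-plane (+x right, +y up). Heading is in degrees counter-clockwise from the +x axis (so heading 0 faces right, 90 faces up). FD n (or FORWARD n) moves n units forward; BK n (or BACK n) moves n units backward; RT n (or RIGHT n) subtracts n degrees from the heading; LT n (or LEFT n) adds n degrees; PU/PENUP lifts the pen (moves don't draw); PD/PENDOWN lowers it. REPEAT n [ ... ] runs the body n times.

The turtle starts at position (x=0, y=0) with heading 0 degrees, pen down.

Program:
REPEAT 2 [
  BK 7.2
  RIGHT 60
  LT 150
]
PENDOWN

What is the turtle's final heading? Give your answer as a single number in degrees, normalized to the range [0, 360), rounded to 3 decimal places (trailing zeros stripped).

Answer: 180

Derivation:
Executing turtle program step by step:
Start: pos=(0,0), heading=0, pen down
REPEAT 2 [
  -- iteration 1/2 --
  BK 7.2: (0,0) -> (-7.2,0) [heading=0, draw]
  RT 60: heading 0 -> 300
  LT 150: heading 300 -> 90
  -- iteration 2/2 --
  BK 7.2: (-7.2,0) -> (-7.2,-7.2) [heading=90, draw]
  RT 60: heading 90 -> 30
  LT 150: heading 30 -> 180
]
PD: pen down
Final: pos=(-7.2,-7.2), heading=180, 2 segment(s) drawn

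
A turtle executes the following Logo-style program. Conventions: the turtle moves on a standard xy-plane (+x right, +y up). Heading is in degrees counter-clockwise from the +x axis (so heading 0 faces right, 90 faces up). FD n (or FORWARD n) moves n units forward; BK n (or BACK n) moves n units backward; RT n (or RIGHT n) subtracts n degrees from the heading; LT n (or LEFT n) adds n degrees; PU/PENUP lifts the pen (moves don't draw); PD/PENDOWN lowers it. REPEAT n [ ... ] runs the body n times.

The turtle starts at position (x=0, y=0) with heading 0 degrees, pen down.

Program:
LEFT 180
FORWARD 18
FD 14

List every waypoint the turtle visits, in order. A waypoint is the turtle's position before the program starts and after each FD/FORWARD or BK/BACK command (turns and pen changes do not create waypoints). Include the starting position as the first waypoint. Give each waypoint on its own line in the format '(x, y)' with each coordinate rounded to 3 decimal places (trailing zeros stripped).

Executing turtle program step by step:
Start: pos=(0,0), heading=0, pen down
LT 180: heading 0 -> 180
FD 18: (0,0) -> (-18,0) [heading=180, draw]
FD 14: (-18,0) -> (-32,0) [heading=180, draw]
Final: pos=(-32,0), heading=180, 2 segment(s) drawn
Waypoints (3 total):
(0, 0)
(-18, 0)
(-32, 0)

Answer: (0, 0)
(-18, 0)
(-32, 0)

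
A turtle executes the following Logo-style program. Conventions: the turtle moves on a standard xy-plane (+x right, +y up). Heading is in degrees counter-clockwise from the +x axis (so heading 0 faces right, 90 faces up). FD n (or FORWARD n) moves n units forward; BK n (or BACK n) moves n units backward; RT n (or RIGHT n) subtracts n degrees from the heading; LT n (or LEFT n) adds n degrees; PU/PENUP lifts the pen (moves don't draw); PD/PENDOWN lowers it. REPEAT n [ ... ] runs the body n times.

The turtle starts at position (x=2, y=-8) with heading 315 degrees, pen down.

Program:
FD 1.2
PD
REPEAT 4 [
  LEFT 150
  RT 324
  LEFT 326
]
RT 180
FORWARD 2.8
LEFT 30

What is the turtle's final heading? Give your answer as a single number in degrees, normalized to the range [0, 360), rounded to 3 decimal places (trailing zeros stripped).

Answer: 53

Derivation:
Executing turtle program step by step:
Start: pos=(2,-8), heading=315, pen down
FD 1.2: (2,-8) -> (2.849,-8.849) [heading=315, draw]
PD: pen down
REPEAT 4 [
  -- iteration 1/4 --
  LT 150: heading 315 -> 105
  RT 324: heading 105 -> 141
  LT 326: heading 141 -> 107
  -- iteration 2/4 --
  LT 150: heading 107 -> 257
  RT 324: heading 257 -> 293
  LT 326: heading 293 -> 259
  -- iteration 3/4 --
  LT 150: heading 259 -> 49
  RT 324: heading 49 -> 85
  LT 326: heading 85 -> 51
  -- iteration 4/4 --
  LT 150: heading 51 -> 201
  RT 324: heading 201 -> 237
  LT 326: heading 237 -> 203
]
RT 180: heading 203 -> 23
FD 2.8: (2.849,-8.849) -> (5.426,-7.754) [heading=23, draw]
LT 30: heading 23 -> 53
Final: pos=(5.426,-7.754), heading=53, 2 segment(s) drawn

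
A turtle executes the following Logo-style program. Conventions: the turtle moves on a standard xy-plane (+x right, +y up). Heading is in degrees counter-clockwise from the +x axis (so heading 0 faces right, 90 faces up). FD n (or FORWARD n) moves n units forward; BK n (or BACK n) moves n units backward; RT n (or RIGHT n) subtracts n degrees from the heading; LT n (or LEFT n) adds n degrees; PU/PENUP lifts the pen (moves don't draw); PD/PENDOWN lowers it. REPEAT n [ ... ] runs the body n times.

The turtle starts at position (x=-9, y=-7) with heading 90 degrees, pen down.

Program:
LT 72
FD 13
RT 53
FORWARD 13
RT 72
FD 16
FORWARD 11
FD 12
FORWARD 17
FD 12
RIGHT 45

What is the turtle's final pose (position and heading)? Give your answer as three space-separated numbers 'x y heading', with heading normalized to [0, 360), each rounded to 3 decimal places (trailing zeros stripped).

Answer: 28.711 50.232 352

Derivation:
Executing turtle program step by step:
Start: pos=(-9,-7), heading=90, pen down
LT 72: heading 90 -> 162
FD 13: (-9,-7) -> (-21.364,-2.983) [heading=162, draw]
RT 53: heading 162 -> 109
FD 13: (-21.364,-2.983) -> (-25.596,9.309) [heading=109, draw]
RT 72: heading 109 -> 37
FD 16: (-25.596,9.309) -> (-12.818,18.938) [heading=37, draw]
FD 11: (-12.818,18.938) -> (-4.033,25.558) [heading=37, draw]
FD 12: (-4.033,25.558) -> (5.551,32.78) [heading=37, draw]
FD 17: (5.551,32.78) -> (19.127,43.011) [heading=37, draw]
FD 12: (19.127,43.011) -> (28.711,50.232) [heading=37, draw]
RT 45: heading 37 -> 352
Final: pos=(28.711,50.232), heading=352, 7 segment(s) drawn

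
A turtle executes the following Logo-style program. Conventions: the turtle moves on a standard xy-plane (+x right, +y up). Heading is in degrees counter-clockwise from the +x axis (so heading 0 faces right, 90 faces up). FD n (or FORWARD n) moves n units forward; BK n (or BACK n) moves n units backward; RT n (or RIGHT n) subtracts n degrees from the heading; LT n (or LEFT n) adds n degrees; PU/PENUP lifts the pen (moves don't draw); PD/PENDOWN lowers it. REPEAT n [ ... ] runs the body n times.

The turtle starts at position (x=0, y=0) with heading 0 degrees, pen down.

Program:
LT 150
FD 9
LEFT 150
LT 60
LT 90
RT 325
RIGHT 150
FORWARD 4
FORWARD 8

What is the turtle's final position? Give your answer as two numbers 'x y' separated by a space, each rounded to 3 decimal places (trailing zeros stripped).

Answer: 3.081 -0.571

Derivation:
Executing turtle program step by step:
Start: pos=(0,0), heading=0, pen down
LT 150: heading 0 -> 150
FD 9: (0,0) -> (-7.794,4.5) [heading=150, draw]
LT 150: heading 150 -> 300
LT 60: heading 300 -> 0
LT 90: heading 0 -> 90
RT 325: heading 90 -> 125
RT 150: heading 125 -> 335
FD 4: (-7.794,4.5) -> (-4.169,2.81) [heading=335, draw]
FD 8: (-4.169,2.81) -> (3.081,-0.571) [heading=335, draw]
Final: pos=(3.081,-0.571), heading=335, 3 segment(s) drawn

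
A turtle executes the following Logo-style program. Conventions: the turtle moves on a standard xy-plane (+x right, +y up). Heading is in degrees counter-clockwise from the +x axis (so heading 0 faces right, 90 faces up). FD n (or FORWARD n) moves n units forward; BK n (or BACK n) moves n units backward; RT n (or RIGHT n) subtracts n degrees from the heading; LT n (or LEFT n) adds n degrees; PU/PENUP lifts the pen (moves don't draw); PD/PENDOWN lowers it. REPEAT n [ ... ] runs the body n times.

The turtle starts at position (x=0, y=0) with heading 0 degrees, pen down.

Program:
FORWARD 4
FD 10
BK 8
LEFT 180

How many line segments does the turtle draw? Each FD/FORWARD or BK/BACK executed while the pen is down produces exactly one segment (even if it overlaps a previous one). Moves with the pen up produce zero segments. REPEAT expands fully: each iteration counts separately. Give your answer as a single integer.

Executing turtle program step by step:
Start: pos=(0,0), heading=0, pen down
FD 4: (0,0) -> (4,0) [heading=0, draw]
FD 10: (4,0) -> (14,0) [heading=0, draw]
BK 8: (14,0) -> (6,0) [heading=0, draw]
LT 180: heading 0 -> 180
Final: pos=(6,0), heading=180, 3 segment(s) drawn
Segments drawn: 3

Answer: 3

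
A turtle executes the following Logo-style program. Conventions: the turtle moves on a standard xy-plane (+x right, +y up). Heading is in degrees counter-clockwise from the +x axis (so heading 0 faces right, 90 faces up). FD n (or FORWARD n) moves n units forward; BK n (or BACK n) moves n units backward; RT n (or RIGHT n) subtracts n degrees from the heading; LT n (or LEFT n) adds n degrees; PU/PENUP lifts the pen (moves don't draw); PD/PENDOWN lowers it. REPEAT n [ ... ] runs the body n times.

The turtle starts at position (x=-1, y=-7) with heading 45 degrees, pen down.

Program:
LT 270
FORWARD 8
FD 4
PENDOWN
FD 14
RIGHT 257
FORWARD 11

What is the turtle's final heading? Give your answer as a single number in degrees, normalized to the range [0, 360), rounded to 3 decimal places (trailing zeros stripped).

Executing turtle program step by step:
Start: pos=(-1,-7), heading=45, pen down
LT 270: heading 45 -> 315
FD 8: (-1,-7) -> (4.657,-12.657) [heading=315, draw]
FD 4: (4.657,-12.657) -> (7.485,-15.485) [heading=315, draw]
PD: pen down
FD 14: (7.485,-15.485) -> (17.385,-25.385) [heading=315, draw]
RT 257: heading 315 -> 58
FD 11: (17.385,-25.385) -> (23.214,-16.056) [heading=58, draw]
Final: pos=(23.214,-16.056), heading=58, 4 segment(s) drawn

Answer: 58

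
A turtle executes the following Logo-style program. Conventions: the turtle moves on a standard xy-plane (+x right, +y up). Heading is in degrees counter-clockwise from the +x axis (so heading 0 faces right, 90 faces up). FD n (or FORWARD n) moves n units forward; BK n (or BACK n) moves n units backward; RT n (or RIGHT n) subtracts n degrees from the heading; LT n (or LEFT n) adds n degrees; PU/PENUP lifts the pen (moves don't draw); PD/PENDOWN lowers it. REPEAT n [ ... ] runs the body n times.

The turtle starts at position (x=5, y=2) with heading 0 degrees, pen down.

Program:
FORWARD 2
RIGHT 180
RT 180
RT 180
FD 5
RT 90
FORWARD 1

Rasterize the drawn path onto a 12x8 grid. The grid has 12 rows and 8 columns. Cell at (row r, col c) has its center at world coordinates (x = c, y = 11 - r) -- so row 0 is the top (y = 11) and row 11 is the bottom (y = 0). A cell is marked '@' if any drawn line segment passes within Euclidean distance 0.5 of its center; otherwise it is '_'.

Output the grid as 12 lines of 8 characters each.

Answer: ________
________
________
________
________
________
________
________
__@_____
__@@@@@@
________
________

Derivation:
Segment 0: (5,2) -> (7,2)
Segment 1: (7,2) -> (2,2)
Segment 2: (2,2) -> (2,3)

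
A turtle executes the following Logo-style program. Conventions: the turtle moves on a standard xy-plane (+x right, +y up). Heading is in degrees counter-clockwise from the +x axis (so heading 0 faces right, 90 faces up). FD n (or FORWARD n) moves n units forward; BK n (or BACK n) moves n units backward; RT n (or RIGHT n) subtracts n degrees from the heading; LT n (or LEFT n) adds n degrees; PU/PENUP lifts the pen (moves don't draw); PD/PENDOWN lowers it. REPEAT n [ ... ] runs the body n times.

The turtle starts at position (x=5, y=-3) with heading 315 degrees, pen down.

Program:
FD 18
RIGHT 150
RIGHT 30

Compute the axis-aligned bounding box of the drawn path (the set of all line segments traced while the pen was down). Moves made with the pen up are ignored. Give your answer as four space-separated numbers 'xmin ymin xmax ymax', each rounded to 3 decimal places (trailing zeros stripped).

Executing turtle program step by step:
Start: pos=(5,-3), heading=315, pen down
FD 18: (5,-3) -> (17.728,-15.728) [heading=315, draw]
RT 150: heading 315 -> 165
RT 30: heading 165 -> 135
Final: pos=(17.728,-15.728), heading=135, 1 segment(s) drawn

Segment endpoints: x in {5, 17.728}, y in {-15.728, -3}
xmin=5, ymin=-15.728, xmax=17.728, ymax=-3

Answer: 5 -15.728 17.728 -3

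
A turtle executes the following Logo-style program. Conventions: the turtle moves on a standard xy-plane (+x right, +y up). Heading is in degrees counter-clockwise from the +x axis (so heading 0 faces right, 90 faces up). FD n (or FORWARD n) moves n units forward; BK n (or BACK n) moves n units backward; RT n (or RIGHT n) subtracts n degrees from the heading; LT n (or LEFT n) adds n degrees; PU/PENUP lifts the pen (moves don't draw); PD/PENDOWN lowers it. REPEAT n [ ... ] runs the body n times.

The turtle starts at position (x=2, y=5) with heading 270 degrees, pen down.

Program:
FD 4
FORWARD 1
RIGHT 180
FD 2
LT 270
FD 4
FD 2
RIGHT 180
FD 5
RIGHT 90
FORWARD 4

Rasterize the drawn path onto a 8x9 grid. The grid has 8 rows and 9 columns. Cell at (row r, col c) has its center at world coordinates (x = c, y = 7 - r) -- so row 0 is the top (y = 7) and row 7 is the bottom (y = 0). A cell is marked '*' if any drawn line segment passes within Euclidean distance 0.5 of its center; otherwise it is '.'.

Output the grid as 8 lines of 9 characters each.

Answer: .........
...*.....
..**.....
..**.....
..**.....
..*******
..*......
..*......

Derivation:
Segment 0: (2,5) -> (2,1)
Segment 1: (2,1) -> (2,0)
Segment 2: (2,0) -> (2,2)
Segment 3: (2,2) -> (6,2)
Segment 4: (6,2) -> (8,2)
Segment 5: (8,2) -> (3,2)
Segment 6: (3,2) -> (3,6)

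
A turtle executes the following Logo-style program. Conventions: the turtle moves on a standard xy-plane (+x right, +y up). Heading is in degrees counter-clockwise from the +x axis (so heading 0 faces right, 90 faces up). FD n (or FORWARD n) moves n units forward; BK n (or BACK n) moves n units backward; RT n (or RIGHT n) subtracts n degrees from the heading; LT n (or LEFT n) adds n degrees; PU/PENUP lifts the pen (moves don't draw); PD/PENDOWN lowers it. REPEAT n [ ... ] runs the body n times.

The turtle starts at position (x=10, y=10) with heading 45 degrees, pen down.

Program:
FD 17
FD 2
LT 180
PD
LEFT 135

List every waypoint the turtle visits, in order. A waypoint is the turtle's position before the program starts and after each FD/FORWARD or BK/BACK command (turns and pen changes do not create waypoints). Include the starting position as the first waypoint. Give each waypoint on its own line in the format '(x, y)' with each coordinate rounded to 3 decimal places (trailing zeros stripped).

Answer: (10, 10)
(22.021, 22.021)
(23.435, 23.435)

Derivation:
Executing turtle program step by step:
Start: pos=(10,10), heading=45, pen down
FD 17: (10,10) -> (22.021,22.021) [heading=45, draw]
FD 2: (22.021,22.021) -> (23.435,23.435) [heading=45, draw]
LT 180: heading 45 -> 225
PD: pen down
LT 135: heading 225 -> 0
Final: pos=(23.435,23.435), heading=0, 2 segment(s) drawn
Waypoints (3 total):
(10, 10)
(22.021, 22.021)
(23.435, 23.435)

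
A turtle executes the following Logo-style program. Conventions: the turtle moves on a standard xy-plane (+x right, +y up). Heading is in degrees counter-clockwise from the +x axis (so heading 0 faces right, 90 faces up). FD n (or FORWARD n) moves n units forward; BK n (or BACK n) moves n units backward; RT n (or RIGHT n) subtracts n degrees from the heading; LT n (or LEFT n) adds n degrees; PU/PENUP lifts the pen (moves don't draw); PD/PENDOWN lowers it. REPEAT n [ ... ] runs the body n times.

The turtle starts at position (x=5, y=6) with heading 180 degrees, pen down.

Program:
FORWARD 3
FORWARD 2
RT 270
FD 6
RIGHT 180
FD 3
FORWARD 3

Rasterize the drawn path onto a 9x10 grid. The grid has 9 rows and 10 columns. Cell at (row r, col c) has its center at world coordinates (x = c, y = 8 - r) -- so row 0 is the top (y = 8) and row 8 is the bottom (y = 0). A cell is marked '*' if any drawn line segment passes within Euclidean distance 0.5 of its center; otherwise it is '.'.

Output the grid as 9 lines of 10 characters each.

Answer: ..........
..........
******....
*.........
*.........
*.........
*.........
*.........
*.........

Derivation:
Segment 0: (5,6) -> (2,6)
Segment 1: (2,6) -> (0,6)
Segment 2: (0,6) -> (0,0)
Segment 3: (0,0) -> (-0,3)
Segment 4: (-0,3) -> (-0,6)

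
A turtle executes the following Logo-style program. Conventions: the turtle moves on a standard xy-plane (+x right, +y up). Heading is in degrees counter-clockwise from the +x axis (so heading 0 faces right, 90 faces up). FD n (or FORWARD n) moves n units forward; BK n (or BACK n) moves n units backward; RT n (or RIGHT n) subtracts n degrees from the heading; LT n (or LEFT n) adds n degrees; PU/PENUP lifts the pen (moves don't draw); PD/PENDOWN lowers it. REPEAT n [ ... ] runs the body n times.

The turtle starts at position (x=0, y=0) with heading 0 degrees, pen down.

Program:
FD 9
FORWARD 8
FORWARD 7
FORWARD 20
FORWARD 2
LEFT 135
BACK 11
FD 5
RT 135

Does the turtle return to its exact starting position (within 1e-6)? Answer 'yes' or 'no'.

Executing turtle program step by step:
Start: pos=(0,0), heading=0, pen down
FD 9: (0,0) -> (9,0) [heading=0, draw]
FD 8: (9,0) -> (17,0) [heading=0, draw]
FD 7: (17,0) -> (24,0) [heading=0, draw]
FD 20: (24,0) -> (44,0) [heading=0, draw]
FD 2: (44,0) -> (46,0) [heading=0, draw]
LT 135: heading 0 -> 135
BK 11: (46,0) -> (53.778,-7.778) [heading=135, draw]
FD 5: (53.778,-7.778) -> (50.243,-4.243) [heading=135, draw]
RT 135: heading 135 -> 0
Final: pos=(50.243,-4.243), heading=0, 7 segment(s) drawn

Start position: (0, 0)
Final position: (50.243, -4.243)
Distance = 50.421; >= 1e-6 -> NOT closed

Answer: no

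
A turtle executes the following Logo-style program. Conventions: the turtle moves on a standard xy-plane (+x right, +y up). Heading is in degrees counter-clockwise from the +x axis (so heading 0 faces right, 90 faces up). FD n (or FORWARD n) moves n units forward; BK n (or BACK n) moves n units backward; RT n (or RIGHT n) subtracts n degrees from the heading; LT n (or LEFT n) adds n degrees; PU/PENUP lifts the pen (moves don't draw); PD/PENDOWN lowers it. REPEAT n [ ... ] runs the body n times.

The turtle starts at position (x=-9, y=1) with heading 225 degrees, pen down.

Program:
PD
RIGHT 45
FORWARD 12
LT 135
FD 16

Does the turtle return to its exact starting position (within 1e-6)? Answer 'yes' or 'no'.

Executing turtle program step by step:
Start: pos=(-9,1), heading=225, pen down
PD: pen down
RT 45: heading 225 -> 180
FD 12: (-9,1) -> (-21,1) [heading=180, draw]
LT 135: heading 180 -> 315
FD 16: (-21,1) -> (-9.686,-10.314) [heading=315, draw]
Final: pos=(-9.686,-10.314), heading=315, 2 segment(s) drawn

Start position: (-9, 1)
Final position: (-9.686, -10.314)
Distance = 11.335; >= 1e-6 -> NOT closed

Answer: no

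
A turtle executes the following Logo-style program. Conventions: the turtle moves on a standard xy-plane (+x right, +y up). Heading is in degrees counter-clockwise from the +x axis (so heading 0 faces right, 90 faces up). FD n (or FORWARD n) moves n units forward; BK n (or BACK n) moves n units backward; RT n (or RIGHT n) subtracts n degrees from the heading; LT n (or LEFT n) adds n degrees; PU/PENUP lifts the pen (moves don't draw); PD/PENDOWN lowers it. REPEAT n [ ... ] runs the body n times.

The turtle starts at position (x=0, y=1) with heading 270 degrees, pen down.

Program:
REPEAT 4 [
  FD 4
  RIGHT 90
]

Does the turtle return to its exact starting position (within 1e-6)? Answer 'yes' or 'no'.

Executing turtle program step by step:
Start: pos=(0,1), heading=270, pen down
REPEAT 4 [
  -- iteration 1/4 --
  FD 4: (0,1) -> (0,-3) [heading=270, draw]
  RT 90: heading 270 -> 180
  -- iteration 2/4 --
  FD 4: (0,-3) -> (-4,-3) [heading=180, draw]
  RT 90: heading 180 -> 90
  -- iteration 3/4 --
  FD 4: (-4,-3) -> (-4,1) [heading=90, draw]
  RT 90: heading 90 -> 0
  -- iteration 4/4 --
  FD 4: (-4,1) -> (0,1) [heading=0, draw]
  RT 90: heading 0 -> 270
]
Final: pos=(0,1), heading=270, 4 segment(s) drawn

Start position: (0, 1)
Final position: (0, 1)
Distance = 0; < 1e-6 -> CLOSED

Answer: yes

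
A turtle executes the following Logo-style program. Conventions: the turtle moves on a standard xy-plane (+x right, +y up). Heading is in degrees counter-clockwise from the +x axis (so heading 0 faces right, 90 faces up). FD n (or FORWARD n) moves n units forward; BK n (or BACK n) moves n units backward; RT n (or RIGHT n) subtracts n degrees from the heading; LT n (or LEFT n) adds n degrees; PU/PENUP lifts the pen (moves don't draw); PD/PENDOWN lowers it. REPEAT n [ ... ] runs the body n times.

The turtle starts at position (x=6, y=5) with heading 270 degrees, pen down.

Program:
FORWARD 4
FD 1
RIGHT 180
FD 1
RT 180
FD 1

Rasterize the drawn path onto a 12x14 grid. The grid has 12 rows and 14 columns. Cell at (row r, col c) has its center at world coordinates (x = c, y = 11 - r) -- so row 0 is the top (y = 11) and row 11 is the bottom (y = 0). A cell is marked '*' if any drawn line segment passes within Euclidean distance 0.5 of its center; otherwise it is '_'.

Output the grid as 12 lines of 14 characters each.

Answer: ______________
______________
______________
______________
______________
______________
______*_______
______*_______
______*_______
______*_______
______*_______
______*_______

Derivation:
Segment 0: (6,5) -> (6,1)
Segment 1: (6,1) -> (6,0)
Segment 2: (6,0) -> (6,1)
Segment 3: (6,1) -> (6,0)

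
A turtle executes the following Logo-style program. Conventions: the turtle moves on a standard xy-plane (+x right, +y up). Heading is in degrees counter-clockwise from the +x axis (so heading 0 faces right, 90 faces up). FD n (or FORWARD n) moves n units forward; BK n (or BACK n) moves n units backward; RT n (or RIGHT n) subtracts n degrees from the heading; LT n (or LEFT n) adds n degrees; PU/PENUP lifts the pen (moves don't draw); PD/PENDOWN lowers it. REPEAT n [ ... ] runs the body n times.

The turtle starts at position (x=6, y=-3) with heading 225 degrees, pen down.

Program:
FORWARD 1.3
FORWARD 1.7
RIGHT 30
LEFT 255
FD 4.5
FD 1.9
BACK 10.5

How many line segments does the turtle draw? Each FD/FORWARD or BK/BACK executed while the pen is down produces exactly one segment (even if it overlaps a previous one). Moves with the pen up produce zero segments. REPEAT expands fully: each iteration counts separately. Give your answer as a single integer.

Executing turtle program step by step:
Start: pos=(6,-3), heading=225, pen down
FD 1.3: (6,-3) -> (5.081,-3.919) [heading=225, draw]
FD 1.7: (5.081,-3.919) -> (3.879,-5.121) [heading=225, draw]
RT 30: heading 225 -> 195
LT 255: heading 195 -> 90
FD 4.5: (3.879,-5.121) -> (3.879,-0.621) [heading=90, draw]
FD 1.9: (3.879,-0.621) -> (3.879,1.279) [heading=90, draw]
BK 10.5: (3.879,1.279) -> (3.879,-9.221) [heading=90, draw]
Final: pos=(3.879,-9.221), heading=90, 5 segment(s) drawn
Segments drawn: 5

Answer: 5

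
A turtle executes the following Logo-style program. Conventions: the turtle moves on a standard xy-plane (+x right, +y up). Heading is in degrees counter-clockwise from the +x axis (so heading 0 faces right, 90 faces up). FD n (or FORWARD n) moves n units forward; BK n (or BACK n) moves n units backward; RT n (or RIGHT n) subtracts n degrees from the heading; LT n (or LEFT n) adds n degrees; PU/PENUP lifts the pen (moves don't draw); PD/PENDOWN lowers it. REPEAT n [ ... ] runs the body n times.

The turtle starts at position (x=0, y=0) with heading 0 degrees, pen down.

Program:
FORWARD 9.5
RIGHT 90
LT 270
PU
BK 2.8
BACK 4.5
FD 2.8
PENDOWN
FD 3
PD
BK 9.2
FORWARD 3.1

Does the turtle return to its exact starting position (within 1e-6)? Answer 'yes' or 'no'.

Answer: no

Derivation:
Executing turtle program step by step:
Start: pos=(0,0), heading=0, pen down
FD 9.5: (0,0) -> (9.5,0) [heading=0, draw]
RT 90: heading 0 -> 270
LT 270: heading 270 -> 180
PU: pen up
BK 2.8: (9.5,0) -> (12.3,0) [heading=180, move]
BK 4.5: (12.3,0) -> (16.8,0) [heading=180, move]
FD 2.8: (16.8,0) -> (14,0) [heading=180, move]
PD: pen down
FD 3: (14,0) -> (11,0) [heading=180, draw]
PD: pen down
BK 9.2: (11,0) -> (20.2,0) [heading=180, draw]
FD 3.1: (20.2,0) -> (17.1,0) [heading=180, draw]
Final: pos=(17.1,0), heading=180, 4 segment(s) drawn

Start position: (0, 0)
Final position: (17.1, 0)
Distance = 17.1; >= 1e-6 -> NOT closed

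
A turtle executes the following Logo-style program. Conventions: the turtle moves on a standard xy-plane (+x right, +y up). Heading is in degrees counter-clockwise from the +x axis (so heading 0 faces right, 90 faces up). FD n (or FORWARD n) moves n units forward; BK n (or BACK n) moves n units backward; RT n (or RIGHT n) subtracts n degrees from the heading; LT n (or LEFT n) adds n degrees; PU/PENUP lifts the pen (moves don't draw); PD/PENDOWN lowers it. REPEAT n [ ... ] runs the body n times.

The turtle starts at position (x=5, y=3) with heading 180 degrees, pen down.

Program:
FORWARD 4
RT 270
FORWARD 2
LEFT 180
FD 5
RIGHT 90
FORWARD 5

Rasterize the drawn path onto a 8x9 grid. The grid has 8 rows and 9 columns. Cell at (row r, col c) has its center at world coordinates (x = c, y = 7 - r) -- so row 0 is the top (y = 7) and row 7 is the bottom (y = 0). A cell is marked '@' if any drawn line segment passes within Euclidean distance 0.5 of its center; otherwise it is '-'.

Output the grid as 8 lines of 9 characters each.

Answer: ---------
-@@@@@@--
-@-------
-@-------
-@@@@@---
-@-------
-@-------
---------

Derivation:
Segment 0: (5,3) -> (1,3)
Segment 1: (1,3) -> (1,1)
Segment 2: (1,1) -> (1,6)
Segment 3: (1,6) -> (6,6)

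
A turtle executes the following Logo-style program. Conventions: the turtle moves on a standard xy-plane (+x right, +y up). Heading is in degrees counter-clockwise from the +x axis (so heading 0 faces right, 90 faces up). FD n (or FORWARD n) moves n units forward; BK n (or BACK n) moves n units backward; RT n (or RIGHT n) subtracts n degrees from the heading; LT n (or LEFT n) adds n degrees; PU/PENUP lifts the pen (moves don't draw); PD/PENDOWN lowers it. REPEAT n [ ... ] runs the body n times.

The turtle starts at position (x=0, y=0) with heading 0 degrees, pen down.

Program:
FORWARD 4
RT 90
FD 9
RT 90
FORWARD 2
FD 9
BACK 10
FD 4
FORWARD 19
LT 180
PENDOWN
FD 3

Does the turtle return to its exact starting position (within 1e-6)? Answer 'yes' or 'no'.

Answer: no

Derivation:
Executing turtle program step by step:
Start: pos=(0,0), heading=0, pen down
FD 4: (0,0) -> (4,0) [heading=0, draw]
RT 90: heading 0 -> 270
FD 9: (4,0) -> (4,-9) [heading=270, draw]
RT 90: heading 270 -> 180
FD 2: (4,-9) -> (2,-9) [heading=180, draw]
FD 9: (2,-9) -> (-7,-9) [heading=180, draw]
BK 10: (-7,-9) -> (3,-9) [heading=180, draw]
FD 4: (3,-9) -> (-1,-9) [heading=180, draw]
FD 19: (-1,-9) -> (-20,-9) [heading=180, draw]
LT 180: heading 180 -> 0
PD: pen down
FD 3: (-20,-9) -> (-17,-9) [heading=0, draw]
Final: pos=(-17,-9), heading=0, 8 segment(s) drawn

Start position: (0, 0)
Final position: (-17, -9)
Distance = 19.235; >= 1e-6 -> NOT closed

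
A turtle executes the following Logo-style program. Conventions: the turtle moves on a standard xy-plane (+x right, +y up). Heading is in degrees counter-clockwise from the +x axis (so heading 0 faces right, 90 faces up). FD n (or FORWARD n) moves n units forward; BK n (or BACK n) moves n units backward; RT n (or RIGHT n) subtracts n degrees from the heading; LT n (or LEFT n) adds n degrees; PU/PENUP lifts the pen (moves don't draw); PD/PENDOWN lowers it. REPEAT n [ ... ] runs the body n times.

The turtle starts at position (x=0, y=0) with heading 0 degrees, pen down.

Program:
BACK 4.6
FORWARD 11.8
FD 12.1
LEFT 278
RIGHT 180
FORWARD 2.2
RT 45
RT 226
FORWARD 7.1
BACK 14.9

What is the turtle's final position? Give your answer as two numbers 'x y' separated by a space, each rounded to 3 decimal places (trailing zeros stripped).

Answer: 26.736 3.129

Derivation:
Executing turtle program step by step:
Start: pos=(0,0), heading=0, pen down
BK 4.6: (0,0) -> (-4.6,0) [heading=0, draw]
FD 11.8: (-4.6,0) -> (7.2,0) [heading=0, draw]
FD 12.1: (7.2,0) -> (19.3,0) [heading=0, draw]
LT 278: heading 0 -> 278
RT 180: heading 278 -> 98
FD 2.2: (19.3,0) -> (18.994,2.179) [heading=98, draw]
RT 45: heading 98 -> 53
RT 226: heading 53 -> 187
FD 7.1: (18.994,2.179) -> (11.947,1.313) [heading=187, draw]
BK 14.9: (11.947,1.313) -> (26.736,3.129) [heading=187, draw]
Final: pos=(26.736,3.129), heading=187, 6 segment(s) drawn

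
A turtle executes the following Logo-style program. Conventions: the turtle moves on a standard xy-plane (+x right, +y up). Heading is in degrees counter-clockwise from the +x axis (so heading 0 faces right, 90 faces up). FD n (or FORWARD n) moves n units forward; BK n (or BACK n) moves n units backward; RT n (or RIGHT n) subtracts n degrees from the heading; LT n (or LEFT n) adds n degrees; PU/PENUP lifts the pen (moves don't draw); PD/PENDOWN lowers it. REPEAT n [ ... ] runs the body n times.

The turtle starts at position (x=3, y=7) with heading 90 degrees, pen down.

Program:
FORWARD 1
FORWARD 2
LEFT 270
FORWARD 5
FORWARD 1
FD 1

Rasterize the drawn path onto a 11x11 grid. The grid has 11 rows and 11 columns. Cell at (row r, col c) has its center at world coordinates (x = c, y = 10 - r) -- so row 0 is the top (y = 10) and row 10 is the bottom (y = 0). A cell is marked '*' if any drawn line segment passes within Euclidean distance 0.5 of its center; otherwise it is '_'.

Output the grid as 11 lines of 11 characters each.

Segment 0: (3,7) -> (3,8)
Segment 1: (3,8) -> (3,10)
Segment 2: (3,10) -> (8,10)
Segment 3: (8,10) -> (9,10)
Segment 4: (9,10) -> (10,10)

Answer: ___********
___*_______
___*_______
___*_______
___________
___________
___________
___________
___________
___________
___________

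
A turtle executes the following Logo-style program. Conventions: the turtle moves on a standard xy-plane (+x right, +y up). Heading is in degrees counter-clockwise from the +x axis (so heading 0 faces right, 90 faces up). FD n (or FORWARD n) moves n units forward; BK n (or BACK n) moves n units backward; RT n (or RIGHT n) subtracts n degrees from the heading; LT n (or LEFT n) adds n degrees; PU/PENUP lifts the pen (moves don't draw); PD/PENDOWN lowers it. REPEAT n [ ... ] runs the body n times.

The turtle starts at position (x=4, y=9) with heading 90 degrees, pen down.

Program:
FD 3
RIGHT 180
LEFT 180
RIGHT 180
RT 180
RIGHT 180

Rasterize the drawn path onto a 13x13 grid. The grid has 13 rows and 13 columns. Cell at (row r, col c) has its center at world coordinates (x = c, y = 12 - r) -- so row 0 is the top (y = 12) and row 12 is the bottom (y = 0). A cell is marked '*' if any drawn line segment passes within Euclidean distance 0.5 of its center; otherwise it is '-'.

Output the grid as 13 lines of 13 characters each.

Answer: ----*--------
----*--------
----*--------
----*--------
-------------
-------------
-------------
-------------
-------------
-------------
-------------
-------------
-------------

Derivation:
Segment 0: (4,9) -> (4,12)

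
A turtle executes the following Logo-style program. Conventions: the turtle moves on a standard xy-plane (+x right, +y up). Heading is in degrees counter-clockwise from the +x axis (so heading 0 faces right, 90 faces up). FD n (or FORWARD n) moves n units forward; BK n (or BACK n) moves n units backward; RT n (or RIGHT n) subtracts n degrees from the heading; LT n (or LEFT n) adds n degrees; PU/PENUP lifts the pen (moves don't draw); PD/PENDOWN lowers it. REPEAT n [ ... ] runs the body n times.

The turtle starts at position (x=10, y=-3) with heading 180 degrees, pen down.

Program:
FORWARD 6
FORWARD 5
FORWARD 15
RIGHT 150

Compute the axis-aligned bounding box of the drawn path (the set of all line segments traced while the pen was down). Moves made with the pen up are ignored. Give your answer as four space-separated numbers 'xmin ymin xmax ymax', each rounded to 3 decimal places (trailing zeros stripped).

Answer: -16 -3 10 -3

Derivation:
Executing turtle program step by step:
Start: pos=(10,-3), heading=180, pen down
FD 6: (10,-3) -> (4,-3) [heading=180, draw]
FD 5: (4,-3) -> (-1,-3) [heading=180, draw]
FD 15: (-1,-3) -> (-16,-3) [heading=180, draw]
RT 150: heading 180 -> 30
Final: pos=(-16,-3), heading=30, 3 segment(s) drawn

Segment endpoints: x in {-16, -1, 4, 10}, y in {-3, -3, -3, -3}
xmin=-16, ymin=-3, xmax=10, ymax=-3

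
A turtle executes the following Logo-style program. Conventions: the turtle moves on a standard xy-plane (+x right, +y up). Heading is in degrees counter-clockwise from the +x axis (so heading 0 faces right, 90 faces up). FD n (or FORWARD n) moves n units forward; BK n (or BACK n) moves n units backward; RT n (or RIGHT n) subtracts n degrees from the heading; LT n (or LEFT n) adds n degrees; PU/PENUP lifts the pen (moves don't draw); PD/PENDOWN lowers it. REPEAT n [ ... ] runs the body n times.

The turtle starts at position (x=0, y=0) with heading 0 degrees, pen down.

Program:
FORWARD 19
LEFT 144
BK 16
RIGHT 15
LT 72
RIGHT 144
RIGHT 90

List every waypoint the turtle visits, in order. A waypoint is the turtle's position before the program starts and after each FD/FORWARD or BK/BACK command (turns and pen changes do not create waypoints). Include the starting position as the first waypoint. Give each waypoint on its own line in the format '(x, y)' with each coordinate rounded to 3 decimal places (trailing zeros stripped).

Answer: (0, 0)
(19, 0)
(31.944, -9.405)

Derivation:
Executing turtle program step by step:
Start: pos=(0,0), heading=0, pen down
FD 19: (0,0) -> (19,0) [heading=0, draw]
LT 144: heading 0 -> 144
BK 16: (19,0) -> (31.944,-9.405) [heading=144, draw]
RT 15: heading 144 -> 129
LT 72: heading 129 -> 201
RT 144: heading 201 -> 57
RT 90: heading 57 -> 327
Final: pos=(31.944,-9.405), heading=327, 2 segment(s) drawn
Waypoints (3 total):
(0, 0)
(19, 0)
(31.944, -9.405)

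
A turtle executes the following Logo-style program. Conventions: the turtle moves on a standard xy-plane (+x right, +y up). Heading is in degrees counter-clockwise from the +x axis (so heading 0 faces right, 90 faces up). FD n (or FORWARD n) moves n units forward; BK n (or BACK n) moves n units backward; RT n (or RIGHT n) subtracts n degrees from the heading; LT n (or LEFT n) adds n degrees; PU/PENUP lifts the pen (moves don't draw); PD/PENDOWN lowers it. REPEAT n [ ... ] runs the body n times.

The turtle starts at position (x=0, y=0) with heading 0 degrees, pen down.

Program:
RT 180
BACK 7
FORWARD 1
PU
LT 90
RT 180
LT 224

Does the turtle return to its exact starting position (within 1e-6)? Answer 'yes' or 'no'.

Answer: no

Derivation:
Executing turtle program step by step:
Start: pos=(0,0), heading=0, pen down
RT 180: heading 0 -> 180
BK 7: (0,0) -> (7,0) [heading=180, draw]
FD 1: (7,0) -> (6,0) [heading=180, draw]
PU: pen up
LT 90: heading 180 -> 270
RT 180: heading 270 -> 90
LT 224: heading 90 -> 314
Final: pos=(6,0), heading=314, 2 segment(s) drawn

Start position: (0, 0)
Final position: (6, 0)
Distance = 6; >= 1e-6 -> NOT closed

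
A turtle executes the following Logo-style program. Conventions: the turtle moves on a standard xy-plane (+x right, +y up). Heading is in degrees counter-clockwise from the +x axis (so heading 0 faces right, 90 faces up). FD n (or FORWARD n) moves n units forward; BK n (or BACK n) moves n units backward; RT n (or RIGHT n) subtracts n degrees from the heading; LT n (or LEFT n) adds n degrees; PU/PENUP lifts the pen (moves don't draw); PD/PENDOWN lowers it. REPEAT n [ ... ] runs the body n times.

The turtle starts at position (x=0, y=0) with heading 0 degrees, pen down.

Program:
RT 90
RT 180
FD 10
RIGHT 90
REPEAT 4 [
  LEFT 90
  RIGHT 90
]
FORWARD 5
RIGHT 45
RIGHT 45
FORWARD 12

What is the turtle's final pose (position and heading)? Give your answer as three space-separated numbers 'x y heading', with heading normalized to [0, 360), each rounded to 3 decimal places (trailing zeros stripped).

Answer: 5 -2 270

Derivation:
Executing turtle program step by step:
Start: pos=(0,0), heading=0, pen down
RT 90: heading 0 -> 270
RT 180: heading 270 -> 90
FD 10: (0,0) -> (0,10) [heading=90, draw]
RT 90: heading 90 -> 0
REPEAT 4 [
  -- iteration 1/4 --
  LT 90: heading 0 -> 90
  RT 90: heading 90 -> 0
  -- iteration 2/4 --
  LT 90: heading 0 -> 90
  RT 90: heading 90 -> 0
  -- iteration 3/4 --
  LT 90: heading 0 -> 90
  RT 90: heading 90 -> 0
  -- iteration 4/4 --
  LT 90: heading 0 -> 90
  RT 90: heading 90 -> 0
]
FD 5: (0,10) -> (5,10) [heading=0, draw]
RT 45: heading 0 -> 315
RT 45: heading 315 -> 270
FD 12: (5,10) -> (5,-2) [heading=270, draw]
Final: pos=(5,-2), heading=270, 3 segment(s) drawn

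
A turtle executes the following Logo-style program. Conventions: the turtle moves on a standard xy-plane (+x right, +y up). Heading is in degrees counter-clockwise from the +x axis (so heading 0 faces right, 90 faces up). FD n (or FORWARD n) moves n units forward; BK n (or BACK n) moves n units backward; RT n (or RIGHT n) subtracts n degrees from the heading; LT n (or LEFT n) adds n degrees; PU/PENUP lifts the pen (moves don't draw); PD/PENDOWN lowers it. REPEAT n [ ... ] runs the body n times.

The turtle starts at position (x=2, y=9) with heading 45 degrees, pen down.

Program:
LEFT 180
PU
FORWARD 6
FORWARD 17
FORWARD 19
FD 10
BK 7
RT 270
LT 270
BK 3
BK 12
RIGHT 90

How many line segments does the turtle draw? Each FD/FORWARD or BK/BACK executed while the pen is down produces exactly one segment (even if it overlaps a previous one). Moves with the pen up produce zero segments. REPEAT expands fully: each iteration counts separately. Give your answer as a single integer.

Answer: 0

Derivation:
Executing turtle program step by step:
Start: pos=(2,9), heading=45, pen down
LT 180: heading 45 -> 225
PU: pen up
FD 6: (2,9) -> (-2.243,4.757) [heading=225, move]
FD 17: (-2.243,4.757) -> (-14.263,-7.263) [heading=225, move]
FD 19: (-14.263,-7.263) -> (-27.698,-20.698) [heading=225, move]
FD 10: (-27.698,-20.698) -> (-34.77,-27.77) [heading=225, move]
BK 7: (-34.77,-27.77) -> (-29.82,-22.82) [heading=225, move]
RT 270: heading 225 -> 315
LT 270: heading 315 -> 225
BK 3: (-29.82,-22.82) -> (-27.698,-20.698) [heading=225, move]
BK 12: (-27.698,-20.698) -> (-19.213,-12.213) [heading=225, move]
RT 90: heading 225 -> 135
Final: pos=(-19.213,-12.213), heading=135, 0 segment(s) drawn
Segments drawn: 0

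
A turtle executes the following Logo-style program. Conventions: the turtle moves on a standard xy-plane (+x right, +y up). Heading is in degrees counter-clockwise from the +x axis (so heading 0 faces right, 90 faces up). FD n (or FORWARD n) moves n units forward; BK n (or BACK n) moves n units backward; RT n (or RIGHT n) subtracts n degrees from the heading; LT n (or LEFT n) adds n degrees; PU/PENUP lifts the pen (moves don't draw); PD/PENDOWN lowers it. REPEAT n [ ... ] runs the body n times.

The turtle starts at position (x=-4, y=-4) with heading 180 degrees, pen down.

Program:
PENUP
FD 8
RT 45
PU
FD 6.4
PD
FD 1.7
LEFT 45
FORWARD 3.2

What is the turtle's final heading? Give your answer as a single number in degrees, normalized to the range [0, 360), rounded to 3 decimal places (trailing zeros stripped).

Answer: 180

Derivation:
Executing turtle program step by step:
Start: pos=(-4,-4), heading=180, pen down
PU: pen up
FD 8: (-4,-4) -> (-12,-4) [heading=180, move]
RT 45: heading 180 -> 135
PU: pen up
FD 6.4: (-12,-4) -> (-16.525,0.525) [heading=135, move]
PD: pen down
FD 1.7: (-16.525,0.525) -> (-17.728,1.728) [heading=135, draw]
LT 45: heading 135 -> 180
FD 3.2: (-17.728,1.728) -> (-20.928,1.728) [heading=180, draw]
Final: pos=(-20.928,1.728), heading=180, 2 segment(s) drawn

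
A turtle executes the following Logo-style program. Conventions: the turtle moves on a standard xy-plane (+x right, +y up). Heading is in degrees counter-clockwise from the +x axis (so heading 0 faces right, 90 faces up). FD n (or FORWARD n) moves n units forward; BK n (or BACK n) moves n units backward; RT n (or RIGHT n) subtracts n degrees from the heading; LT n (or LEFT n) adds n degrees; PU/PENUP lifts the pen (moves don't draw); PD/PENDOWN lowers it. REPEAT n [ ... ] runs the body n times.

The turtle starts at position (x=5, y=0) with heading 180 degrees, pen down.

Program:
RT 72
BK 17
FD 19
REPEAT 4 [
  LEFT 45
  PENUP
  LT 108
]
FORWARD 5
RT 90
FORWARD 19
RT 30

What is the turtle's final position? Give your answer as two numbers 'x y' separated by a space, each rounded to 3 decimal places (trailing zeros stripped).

Executing turtle program step by step:
Start: pos=(5,0), heading=180, pen down
RT 72: heading 180 -> 108
BK 17: (5,0) -> (10.253,-16.168) [heading=108, draw]
FD 19: (10.253,-16.168) -> (4.382,1.902) [heading=108, draw]
REPEAT 4 [
  -- iteration 1/4 --
  LT 45: heading 108 -> 153
  PU: pen up
  LT 108: heading 153 -> 261
  -- iteration 2/4 --
  LT 45: heading 261 -> 306
  PU: pen up
  LT 108: heading 306 -> 54
  -- iteration 3/4 --
  LT 45: heading 54 -> 99
  PU: pen up
  LT 108: heading 99 -> 207
  -- iteration 4/4 --
  LT 45: heading 207 -> 252
  PU: pen up
  LT 108: heading 252 -> 0
]
FD 5: (4.382,1.902) -> (9.382,1.902) [heading=0, move]
RT 90: heading 0 -> 270
FD 19: (9.382,1.902) -> (9.382,-17.098) [heading=270, move]
RT 30: heading 270 -> 240
Final: pos=(9.382,-17.098), heading=240, 2 segment(s) drawn

Answer: 9.382 -17.098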